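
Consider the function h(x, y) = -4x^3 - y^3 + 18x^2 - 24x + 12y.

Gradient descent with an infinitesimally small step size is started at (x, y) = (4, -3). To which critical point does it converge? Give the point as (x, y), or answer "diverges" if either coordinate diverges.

h is separable, so gradient descent decouples: x follows -∂h/∂x, y follows -∂h/∂y.
∂h/∂x = -12(x - 2)(x - 1); at x=4 this is -72, so x increases.
∂h/∂y = -3(y - 2)(y + 2); at y=-3 this is -15, so y increases.
The x-coordinate has no critical point in that direction and runs off to infinity.

diverges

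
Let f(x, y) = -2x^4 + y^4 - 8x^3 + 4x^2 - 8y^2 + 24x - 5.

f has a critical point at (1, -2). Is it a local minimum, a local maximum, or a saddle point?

saddle point

The mixed partial ∂²f/∂x∂y is 0, so the Hessian at any point is diag(f_xx, f_yy) = diag(8(-3x^2 - 6x + 1), 4(3y^2 - 4)).
At (1, -2): H = diag(-64, 32).
The eigenvalues have opposite signs, so H is indefinite: a saddle point.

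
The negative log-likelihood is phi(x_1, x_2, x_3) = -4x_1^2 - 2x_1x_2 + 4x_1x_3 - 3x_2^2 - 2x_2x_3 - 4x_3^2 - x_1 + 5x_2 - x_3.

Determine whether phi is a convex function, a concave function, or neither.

concave

phi is quadratic, so its Hessian is the constant matrix H = [[-8, -2, 4], [-2, -6, -2], [4, -2, -8]].
Leading principal minors: -8, 44, -192.
Signs alternate −, +, − ⇒ H ≺ 0 ⇒ concave.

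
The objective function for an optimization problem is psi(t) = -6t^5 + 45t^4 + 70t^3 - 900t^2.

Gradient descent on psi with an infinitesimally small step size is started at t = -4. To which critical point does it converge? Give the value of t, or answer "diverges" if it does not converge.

psi'(t) = -30t(t - 5)(t - 4)(t + 3), so psi'(-4) = -8640.
Gradient descent moves in the -psi' direction, i.e. t is increasing.
The nearest critical point in that direction is t = -3, where psi'' = 5040 > 0 (a local minimum). The iterate converges there.

-3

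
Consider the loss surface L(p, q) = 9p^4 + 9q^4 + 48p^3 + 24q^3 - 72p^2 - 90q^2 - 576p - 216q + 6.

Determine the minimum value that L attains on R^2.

L(p,q) separates as A(p) + B(q) + 6, so its minimum is min A + min B + 6.
A'(p) = 36(p - 2)(p + 2)(p + 4) vanishes at p ∈ {-4, -2, 2}; B'(q) = 36(q - 2)(q + 1)(q + 3) vanishes at q ∈ {-3, -1, 2}.
Local minima of A (where A''>0): A(-4)=384, A(2)=-912. Local minima of B: B(-3)=-81, B(2)=-456.
So the global minimum of L is A(2) + B(2) + 6 = -912 − 456 + 6 = -1362, attained at (2, 2).

-1362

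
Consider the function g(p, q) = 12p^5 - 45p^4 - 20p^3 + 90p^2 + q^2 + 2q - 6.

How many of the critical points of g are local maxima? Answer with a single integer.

0

g separates as a function of p plus a function of q, so ∇g=0 decouples.
∂g/∂p = 60p(p - 3)(p - 1)(p + 1) = 0 at p ∈ {-1, 0, 1, 3}; ∂g/∂q = 2(q + 1) = 0 at q ∈ {-1}.
The Hessian is diagonal: diag(g_pp, g_qq). Second derivatives: g_pp(-1)=-480, g_pp(0)=180, g_pp(1)=-240, g_pp(3)=1440; g_qq(-1)=2.
Local maxima occur where both diagonal entries negative: none. Count: 0.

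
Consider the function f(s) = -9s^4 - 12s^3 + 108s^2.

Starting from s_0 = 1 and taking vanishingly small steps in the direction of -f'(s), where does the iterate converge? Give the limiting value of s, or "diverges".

0

f'(s) = -36s(s - 2)(s + 3), so f'(1) = 144.
Gradient descent moves in the -f' direction, i.e. s is decreasing.
The nearest critical point in that direction is s = 0, where f'' = 216 > 0 (a local minimum). The iterate converges there.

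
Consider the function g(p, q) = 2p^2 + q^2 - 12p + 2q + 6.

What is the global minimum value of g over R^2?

g(p,q) separates as A(p) + B(q) + 6, so its minimum is min A + min B + 6.
A'(p) = 4p - 12 vanishes at p ∈ {3}; B'(q) = 2q + 2 vanishes at q ∈ {-1}.
Local minima of A (where A''>0): A(3)=-18. Local minima of B: B(-1)=-1.
So the global minimum of g is A(3) + B(-1) + 6 = -18 − 1 + 6 = -13, attained at (3, -1).

-13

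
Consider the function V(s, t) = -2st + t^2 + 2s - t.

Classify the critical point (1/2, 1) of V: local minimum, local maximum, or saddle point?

saddle point

The Hessian of V is constant: H = [[0, -2], [-2, 2]].
det(H) = 0·2 − (-2)² = -4.
Since det(H) < 0, H is indefinite and the critical point is a saddle point.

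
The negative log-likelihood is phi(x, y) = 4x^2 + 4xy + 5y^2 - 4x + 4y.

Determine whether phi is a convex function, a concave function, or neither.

phi is quadratic, so its Hessian is the constant matrix H = [[8, 4], [4, 10]].
det(H) = 64, tr(H) = 18.
det(H) > 0 and tr(H) > 0, so H is positive definite everywhere: convex.

convex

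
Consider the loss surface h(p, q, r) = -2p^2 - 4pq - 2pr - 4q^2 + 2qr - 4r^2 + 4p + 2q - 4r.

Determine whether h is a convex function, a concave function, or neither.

concave

h is quadratic, so its Hessian is the constant matrix H = [[-4, -4, -2], [-4, -8, 2], [-2, 2, -8]].
Leading principal minors: -4, 16, -48.
Signs alternate −, +, − ⇒ H ≺ 0 ⇒ concave.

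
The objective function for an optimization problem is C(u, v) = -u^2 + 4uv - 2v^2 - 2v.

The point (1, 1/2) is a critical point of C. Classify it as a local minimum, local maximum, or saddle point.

saddle point

The Hessian of C is constant: H = [[-2, 4], [4, -4]].
det(H) = (-2)·(-4) − 4² = -8.
Since det(H) < 0, H is indefinite and the critical point is a saddle point.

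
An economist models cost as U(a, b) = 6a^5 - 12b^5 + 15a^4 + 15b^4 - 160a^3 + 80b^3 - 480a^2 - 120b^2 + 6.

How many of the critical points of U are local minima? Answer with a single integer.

4

U separates as a function of a plus a function of b, so ∇U=0 decouples.
∂U/∂a = 30a(a - 4)(a + 2)(a + 4) = 0 at a ∈ {-4, -2, 0, 4}; ∂U/∂b = -60b(b - 2)(b - 1)(b + 2) = 0 at b ∈ {-2, 0, 1, 2}.
The Hessian is diagonal: diag(U_aa, U_bb). Second derivatives: U_aa(-4)=-1920, U_aa(-2)=720, U_aa(0)=-960, U_aa(4)=5760; U_bb(-2)=1440, U_bb(0)=-240, U_bb(1)=180, U_bb(2)=-480.
Local minima occur where both diagonal entries positive: (-2, -2), (-2, 1), (4, -2), (4, 1). Count: 4.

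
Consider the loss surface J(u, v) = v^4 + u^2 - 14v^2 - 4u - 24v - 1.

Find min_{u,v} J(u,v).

-122

J(u,v) separates as P(u) + Q(v) − 1, so its minimum is min P + min Q − 1.
P'(u) = 2u - 4 vanishes at u ∈ {2}; Q'(v) = 4(v - 3)(v + 1)(v + 2) vanishes at v ∈ {-2, -1, 3}.
Local minima of P (where P''>0): P(2)=-4. Local minima of Q: Q(-2)=8, Q(3)=-117.
So the global minimum of J is P(2) + Q(3) − 1 = -4 − 117 − 1 = -122, attained at (2, 3).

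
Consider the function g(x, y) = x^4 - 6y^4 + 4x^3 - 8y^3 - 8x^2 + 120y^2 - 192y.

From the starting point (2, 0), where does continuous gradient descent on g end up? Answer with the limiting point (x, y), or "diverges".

g is separable, so gradient descent decouples: x follows -∂g/∂x, y follows -∂g/∂y.
∂g/∂x = 4x(x - 1)(x + 4); at x=2 this is 48, so x decreases.
∂g/∂y = -24(y - 2)(y - 1)(y + 4); at y=0 this is -192, so y increases.
x converges to its nearest critical value 1 (a local min of the x-part); y converges to 1. The iterate converges to (1, 1).

(1, 1)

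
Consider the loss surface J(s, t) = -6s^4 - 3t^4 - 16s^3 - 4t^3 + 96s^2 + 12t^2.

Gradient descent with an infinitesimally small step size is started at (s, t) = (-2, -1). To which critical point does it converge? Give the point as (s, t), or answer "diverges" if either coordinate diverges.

J is separable, so gradient descent decouples: s follows -∂J/∂s, t follows -∂J/∂t.
∂J/∂s = -24s(s - 2)(s + 4); at s=-2 this is -384, so s increases.
∂J/∂t = -12t(t - 1)(t + 2); at t=-1 this is -24, so t increases.
s converges to its nearest critical value 0 (a local min of the s-part); t converges to 0. The iterate converges to (0, 0).

(0, 0)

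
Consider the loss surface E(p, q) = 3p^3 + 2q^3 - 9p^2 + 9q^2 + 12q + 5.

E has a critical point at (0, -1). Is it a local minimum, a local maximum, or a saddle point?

The mixed partial ∂²E/∂p∂q is 0, so the Hessian at any point is diag(E_pp, E_qq) = diag(18(p - 1), 6(2q + 3)).
At (0, -1): H = diag(-18, 6).
The eigenvalues have opposite signs, so H is indefinite: a saddle point.

saddle point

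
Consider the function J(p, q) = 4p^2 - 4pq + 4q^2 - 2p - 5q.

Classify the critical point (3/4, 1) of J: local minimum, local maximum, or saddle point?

local minimum

The Hessian of J is constant: H = [[8, -4], [-4, 8]].
det(H) = 8·8 − (-4)² = 48.
det(H) > 0 and tr(H) = 16 > 0, so H is positive definite and the point is a local minimum.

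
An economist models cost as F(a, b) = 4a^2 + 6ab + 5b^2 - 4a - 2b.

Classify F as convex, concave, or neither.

convex

F is quadratic, so its Hessian is the constant matrix H = [[8, 6], [6, 10]].
det(H) = 44, tr(H) = 18.
det(H) > 0 and tr(H) > 0, so H is positive definite everywhere: convex.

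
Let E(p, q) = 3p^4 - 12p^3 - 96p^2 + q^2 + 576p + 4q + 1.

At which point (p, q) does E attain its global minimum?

E(p,q) separates as A(p) + B(q) + 1, so its minimum is min A + min B + 1.
A'(p) = 12(p - 4)(p - 3)(p + 4) vanishes at p ∈ {-4, 3, 4}; B'(q) = 2q + 4 vanishes at q ∈ {-2}.
Local minima of A (where A''>0): A(-4)=-2304, A(4)=768. Local minima of B: B(-2)=-4.
So the global minimum of E is A(-4) + B(-2) + 1 = -2304 − 4 + 1 = -2307, attained at (-4, -2).

(-4, -2)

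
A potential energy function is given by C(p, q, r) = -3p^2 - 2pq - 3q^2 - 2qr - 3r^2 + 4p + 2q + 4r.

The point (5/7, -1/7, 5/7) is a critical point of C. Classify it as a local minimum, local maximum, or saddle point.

The Hessian is constant: H = [[-6, -2, 0], [-2, -6, -2], [0, -2, -6]].
Leading principal minors: Δ₁ = -6, Δ₂ = 32, Δ₃ = -168.
The minors alternate sign starting negative (−, +, −), so H is negative definite: a local maximum.

local maximum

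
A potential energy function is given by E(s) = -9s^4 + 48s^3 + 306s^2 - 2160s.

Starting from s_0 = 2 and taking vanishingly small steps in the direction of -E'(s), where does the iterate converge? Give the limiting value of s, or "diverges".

3

E'(s) = -36(s - 5)(s - 3)(s + 4), so E'(2) = -648.
Gradient descent moves in the -E' direction, i.e. s is increasing.
The nearest critical point in that direction is s = 3, where E'' = 504 > 0 (a local minimum). The iterate converges there.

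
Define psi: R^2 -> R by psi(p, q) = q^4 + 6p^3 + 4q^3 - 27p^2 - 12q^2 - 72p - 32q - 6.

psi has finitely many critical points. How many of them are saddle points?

psi separates as a function of p plus a function of q, so ∇psi=0 decouples.
∂psi/∂p = 18(p - 4)(p + 1) = 0 at p ∈ {-1, 4}; ∂psi/∂q = 4(q - 2)(q + 1)(q + 4) = 0 at q ∈ {-4, -1, 2}.
The Hessian is diagonal: diag(psi_pp, psi_qq). Second derivatives: psi_pp(-1)=-90, psi_pp(4)=90; psi_qq(-4)=72, psi_qq(-1)=-36, psi_qq(2)=72.
Saddle points occur where the two diagonal entries have opposite signs: (-1, -4), (-1, 2), (4, -1). Count: 3.

3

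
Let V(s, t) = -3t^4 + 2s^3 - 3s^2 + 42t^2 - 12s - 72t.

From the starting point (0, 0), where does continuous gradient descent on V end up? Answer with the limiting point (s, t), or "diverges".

(2, 1)

V is separable, so gradient descent decouples: s follows -∂V/∂s, t follows -∂V/∂t.
∂V/∂s = 6(s - 2)(s + 1); at s=0 this is -12, so s increases.
∂V/∂t = -12(t - 2)(t - 1)(t + 3); at t=0 this is -72, so t increases.
s converges to its nearest critical value 2 (a local min of the s-part); t converges to 1. The iterate converges to (2, 1).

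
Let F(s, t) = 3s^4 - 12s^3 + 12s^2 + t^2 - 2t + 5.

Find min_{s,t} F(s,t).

4

F(s,t) separates as P(s) + Q(t) + 5, so its minimum is min P + min Q + 5.
P'(s) = 12s(s - 2)(s - 1) vanishes at s ∈ {0, 1, 2}; Q'(t) = 2(t - 1) vanishes at t ∈ {1}.
Local minima of P (where P''>0): P(0)=0, P(2)=0. Local minima of Q: Q(1)=-1.
So the global minimum of F is P(0) + Q(1) + 5 = 0 − 1 + 5 = 4, attained at (0, 1).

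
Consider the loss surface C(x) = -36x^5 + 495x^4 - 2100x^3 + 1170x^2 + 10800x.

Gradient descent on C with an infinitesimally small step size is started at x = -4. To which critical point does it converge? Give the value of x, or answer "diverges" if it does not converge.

-1

C'(x) = -180(x - 5)(x - 4)(x - 3)(x + 1), so C'(-4) = -272160.
Gradient descent moves in the -C' direction, i.e. x is increasing.
The nearest critical point in that direction is x = -1, where C'' = 21600 > 0 (a local minimum). The iterate converges there.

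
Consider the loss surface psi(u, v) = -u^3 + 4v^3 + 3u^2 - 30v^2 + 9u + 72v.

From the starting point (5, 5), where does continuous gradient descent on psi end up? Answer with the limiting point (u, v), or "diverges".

psi is separable, so gradient descent decouples: u follows -∂psi/∂u, v follows -∂psi/∂v.
∂psi/∂u = -3(u - 3)(u + 1); at u=5 this is -36, so u increases.
∂psi/∂v = 12(v - 3)(v - 2); at v=5 this is 72, so v decreases.
The u-coordinate has no critical point in that direction and runs off to infinity.

diverges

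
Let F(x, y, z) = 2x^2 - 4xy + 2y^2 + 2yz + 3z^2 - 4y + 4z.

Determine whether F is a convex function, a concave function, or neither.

F is quadratic, so its Hessian is the constant matrix H = [[4, -4, 0], [-4, 4, 2], [0, 2, 6]].
Leading principal minors: 4, 0, -16.
Neither pattern holds ⇒ H is indefinite ⇒ neither convex nor concave.

neither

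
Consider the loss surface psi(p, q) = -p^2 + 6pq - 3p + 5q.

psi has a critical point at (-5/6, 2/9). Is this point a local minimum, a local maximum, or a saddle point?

The Hessian of psi is constant: H = [[-2, 6], [6, 0]].
det(H) = (-2)·0 − 6² = -36.
Since det(H) < 0, H is indefinite and the critical point is a saddle point.

saddle point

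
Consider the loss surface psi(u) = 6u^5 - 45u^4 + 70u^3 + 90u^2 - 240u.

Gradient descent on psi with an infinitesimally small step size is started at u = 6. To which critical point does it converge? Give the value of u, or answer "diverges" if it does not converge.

4

psi'(u) = 30(u - 4)(u - 2)(u - 1)(u + 1), so psi'(6) = 8400.
Gradient descent moves in the -psi' direction, i.e. u is decreasing.
The nearest critical point in that direction is u = 4, where psi'' = 900 > 0 (a local minimum). The iterate converges there.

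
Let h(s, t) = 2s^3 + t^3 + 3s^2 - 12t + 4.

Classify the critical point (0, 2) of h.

The mixed partial ∂²h/∂s∂t is 0, so the Hessian at any point is diag(h_ss, h_tt) = diag(6(2s + 1), 6t).
At (0, 2): H = diag(6, 12).
Both eigenvalues are positive, so H is positive definite: a local minimum.

local minimum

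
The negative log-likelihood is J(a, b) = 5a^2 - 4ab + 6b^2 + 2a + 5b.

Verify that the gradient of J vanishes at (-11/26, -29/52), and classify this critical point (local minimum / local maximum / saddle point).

∇J = (10a - 4b + 2, -4a + 12b + 5); substituting (-11/26, -29/52) gives ∇J = (0, 0), so (-11/26, -29/52) is indeed a critical point.
The Hessian of J is constant: H = [[10, -4], [-4, 12]].
det(H) = 10·12 − (-4)² = 104.
det(H) > 0 and tr(H) = 22 > 0, so H is positive definite and the point is a local minimum.

local minimum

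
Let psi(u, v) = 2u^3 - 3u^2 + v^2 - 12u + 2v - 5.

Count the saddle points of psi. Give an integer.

1

psi separates as a function of u plus a function of v, so ∇psi=0 decouples.
∂psi/∂u = 6(u - 2)(u + 1) = 0 at u ∈ {-1, 2}; ∂psi/∂v = 2(v + 1) = 0 at v ∈ {-1}.
The Hessian is diagonal: diag(psi_uu, psi_vv). Second derivatives: psi_uu(-1)=-18, psi_uu(2)=18; psi_vv(-1)=2.
Saddle points occur where the two diagonal entries have opposite signs: (-1, -1). Count: 1.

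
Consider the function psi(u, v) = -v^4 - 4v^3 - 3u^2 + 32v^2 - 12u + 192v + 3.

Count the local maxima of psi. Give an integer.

psi separates as a function of u plus a function of v, so ∇psi=0 decouples.
∂psi/∂u = -6(u + 2) = 0 at u ∈ {-2}; ∂psi/∂v = -4(v - 4)(v + 3)(v + 4) = 0 at v ∈ {-4, -3, 4}.
The Hessian is diagonal: diag(psi_uu, psi_vv). Second derivatives: psi_uu(-2)=-6; psi_vv(-4)=-32, psi_vv(-3)=28, psi_vv(4)=-224.
Local maxima occur where both diagonal entries negative: (-2, -4), (-2, 4). Count: 2.

2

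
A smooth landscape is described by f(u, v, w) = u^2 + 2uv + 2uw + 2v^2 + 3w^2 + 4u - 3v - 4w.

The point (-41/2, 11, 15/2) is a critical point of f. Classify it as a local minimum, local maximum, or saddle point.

local minimum

The Hessian is constant: H = [[2, 2, 2], [2, 4, 0], [2, 0, 6]].
Leading principal minors: Δ₁ = 2, Δ₂ = 4, Δ₃ = 8.
All leading minors are positive, so H is positive definite: a local minimum.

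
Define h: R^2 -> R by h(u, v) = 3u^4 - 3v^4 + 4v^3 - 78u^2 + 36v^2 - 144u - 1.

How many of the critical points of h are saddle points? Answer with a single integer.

5

h separates as a function of u plus a function of v, so ∇h=0 decouples.
∂h/∂u = 12(u - 4)(u + 1)(u + 3) = 0 at u ∈ {-3, -1, 4}; ∂h/∂v = -12v(v - 3)(v + 2) = 0 at v ∈ {-2, 0, 3}.
The Hessian is diagonal: diag(h_uu, h_vv). Second derivatives: h_uu(-3)=168, h_uu(-1)=-120, h_uu(4)=420; h_vv(-2)=-120, h_vv(0)=72, h_vv(3)=-180.
Saddle points occur where the two diagonal entries have opposite signs: (-3, -2), (-3, 3), (-1, 0), (4, -2), (4, 3). Count: 5.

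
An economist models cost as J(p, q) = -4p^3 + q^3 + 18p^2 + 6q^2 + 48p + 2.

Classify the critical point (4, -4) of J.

The mixed partial ∂²J/∂p∂q is 0, so the Hessian at any point is diag(J_pp, J_qq) = diag(12(-2p + 3), 6(q + 2)).
At (4, -4): H = diag(-60, -12).
Both eigenvalues are negative, so H is negative definite: a local maximum.

local maximum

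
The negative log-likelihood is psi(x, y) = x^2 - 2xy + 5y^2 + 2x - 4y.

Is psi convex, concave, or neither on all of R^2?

convex

psi is quadratic, so its Hessian is the constant matrix H = [[2, -2], [-2, 10]].
det(H) = 16, tr(H) = 12.
det(H) > 0 and tr(H) > 0, so H is positive definite everywhere: convex.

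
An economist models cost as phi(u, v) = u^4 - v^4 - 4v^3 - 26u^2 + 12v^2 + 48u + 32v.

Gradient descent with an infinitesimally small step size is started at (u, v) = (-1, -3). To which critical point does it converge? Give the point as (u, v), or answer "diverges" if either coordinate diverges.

phi is separable, so gradient descent decouples: u follows -∂phi/∂u, v follows -∂phi/∂v.
∂phi/∂u = 4(u - 3)(u - 1)(u + 4); at u=-1 this is 96, so u decreases.
∂phi/∂v = -4(v - 2)(v + 1)(v + 4); at v=-3 this is -40, so v increases.
u converges to its nearest critical value -4 (a local min of the u-part); v converges to -1. The iterate converges to (-4, -1).

(-4, -1)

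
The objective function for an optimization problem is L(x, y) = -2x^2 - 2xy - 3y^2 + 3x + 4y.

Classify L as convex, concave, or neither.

L is quadratic, so its Hessian is the constant matrix H = [[-4, -2], [-2, -6]].
det(H) = 20, tr(H) = -10.
det(H) > 0 and tr(H) < 0, so H is negative definite everywhere: concave.

concave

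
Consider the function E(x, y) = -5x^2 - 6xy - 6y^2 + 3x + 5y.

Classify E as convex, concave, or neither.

concave

E is quadratic, so its Hessian is the constant matrix H = [[-10, -6], [-6, -12]].
det(H) = 84, tr(H) = -22.
det(H) > 0 and tr(H) < 0, so H is negative definite everywhere: concave.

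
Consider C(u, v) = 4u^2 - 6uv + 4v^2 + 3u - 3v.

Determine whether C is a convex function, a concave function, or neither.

convex

C is quadratic, so its Hessian is the constant matrix H = [[8, -6], [-6, 8]].
det(H) = 28, tr(H) = 16.
det(H) > 0 and tr(H) > 0, so H is positive definite everywhere: convex.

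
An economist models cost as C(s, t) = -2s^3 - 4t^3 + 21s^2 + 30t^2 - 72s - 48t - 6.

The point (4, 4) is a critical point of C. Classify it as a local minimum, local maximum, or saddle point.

local maximum

The mixed partial ∂²C/∂s∂t is 0, so the Hessian at any point is diag(C_ss, C_tt) = diag(6(-2s + 7), 12(-2t + 5)).
At (4, 4): H = diag(-6, -36).
Both eigenvalues are negative, so H is negative definite: a local maximum.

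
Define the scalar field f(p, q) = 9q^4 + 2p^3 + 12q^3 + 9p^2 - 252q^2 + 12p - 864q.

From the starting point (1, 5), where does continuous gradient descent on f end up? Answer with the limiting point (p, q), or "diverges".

f is separable, so gradient descent decouples: p follows -∂f/∂p, q follows -∂f/∂q.
∂f/∂p = 6(p + 1)(p + 2); at p=1 this is 36, so p decreases.
∂f/∂q = 36(q - 4)(q + 2)(q + 3); at q=5 this is 2016, so q decreases.
p converges to its nearest critical value -1 (a local min of the p-part); q converges to 4. The iterate converges to (-1, 4).

(-1, 4)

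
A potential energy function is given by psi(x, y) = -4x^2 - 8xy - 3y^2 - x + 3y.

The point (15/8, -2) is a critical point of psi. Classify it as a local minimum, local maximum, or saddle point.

The Hessian of psi is constant: H = [[-8, -8], [-8, -6]].
det(H) = (-8)·(-6) − (-8)² = -16.
Since det(H) < 0, H is indefinite and the critical point is a saddle point.

saddle point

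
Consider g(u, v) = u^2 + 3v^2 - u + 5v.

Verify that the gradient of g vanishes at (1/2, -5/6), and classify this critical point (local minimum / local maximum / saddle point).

local minimum

∇g = (2u - 1, 6v + 5); substituting (1/2, -5/6) gives ∇g = (0, 0), so (1/2, -5/6) is indeed a critical point.
The Hessian of g is constant: H = [[2, 0], [0, 6]].
det(H) = 2·6 − 0² = 12.
det(H) > 0 and tr(H) = 8 > 0, so H is positive definite and the point is a local minimum.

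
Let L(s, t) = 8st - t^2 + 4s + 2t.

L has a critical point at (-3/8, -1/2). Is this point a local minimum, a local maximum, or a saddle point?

The Hessian of L is constant: H = [[0, 8], [8, -2]].
det(H) = 0·(-2) − 8² = -64.
Since det(H) < 0, H is indefinite and the critical point is a saddle point.

saddle point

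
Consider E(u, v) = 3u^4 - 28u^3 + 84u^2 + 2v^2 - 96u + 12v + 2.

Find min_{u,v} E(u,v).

-80

E(u,v) separates as P(u) + Q(v) + 2, so its minimum is min P + min Q + 2.
P'(u) = 12(u - 4)(u - 2)(u - 1) vanishes at u ∈ {1, 2, 4}; Q'(v) = 4v + 12 vanishes at v ∈ {-3}.
Local minima of P (where P''>0): P(1)=-37, P(4)=-64. Local minima of Q: Q(-3)=-18.
So the global minimum of E is P(4) + Q(-3) + 2 = -64 − 18 + 2 = -80, attained at (4, -3).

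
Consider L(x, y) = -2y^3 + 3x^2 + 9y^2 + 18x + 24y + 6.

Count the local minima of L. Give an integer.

L separates as a function of x plus a function of y, so ∇L=0 decouples.
∂L/∂x = 6(x + 3) = 0 at x ∈ {-3}; ∂L/∂y = -6(y - 4)(y + 1) = 0 at y ∈ {-1, 4}.
The Hessian is diagonal: diag(L_xx, L_yy). Second derivatives: L_xx(-3)=6; L_yy(-1)=30, L_yy(4)=-30.
Local minima occur where both diagonal entries positive: (-3, -1). Count: 1.

1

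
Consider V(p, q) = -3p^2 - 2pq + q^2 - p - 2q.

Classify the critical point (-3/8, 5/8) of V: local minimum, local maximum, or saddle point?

saddle point

The Hessian of V is constant: H = [[-6, -2], [-2, 2]].
det(H) = (-6)·2 − (-2)² = -16.
Since det(H) < 0, H is indefinite and the critical point is a saddle point.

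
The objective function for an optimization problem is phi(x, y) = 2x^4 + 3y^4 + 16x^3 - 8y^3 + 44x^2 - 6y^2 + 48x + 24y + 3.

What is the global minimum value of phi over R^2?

phi(x,y) separates as P(x) + Q(y) + 3, so its minimum is min P + min Q + 3.
P'(x) = 8(x + 1)(x + 2)(x + 3) vanishes at x ∈ {-3, -2, -1}; Q'(y) = 12(y - 2)(y - 1)(y + 1) vanishes at y ∈ {-1, 1, 2}.
Local minima of P (where P''>0): P(-3)=-18, P(-1)=-18. Local minima of Q: Q(-1)=-19, Q(2)=8.
So the global minimum of phi is P(-3) + Q(-1) + 3 = -18 − 19 + 3 = -34, attained at (-3, -1).

-34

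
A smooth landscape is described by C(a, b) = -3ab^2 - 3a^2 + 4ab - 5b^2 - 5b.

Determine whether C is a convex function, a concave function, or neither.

neither

The term -3ab^2 is cubic, so the Hessian is not constant.
∂²C/∂b² = -6a - 10, which takes both signs as a varies (negative for sufficiently large a). A diagonal entry of the Hessian changing sign means the Hessian is neither positive- nor negative-semidefinite on all of R^2.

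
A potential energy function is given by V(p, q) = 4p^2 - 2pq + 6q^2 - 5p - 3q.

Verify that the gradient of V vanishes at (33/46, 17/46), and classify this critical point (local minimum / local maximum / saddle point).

∇V = (8p - 2q - 5, -2p + 12q - 3); substituting (33/46, 17/46) gives ∇V = (0, 0), so (33/46, 17/46) is indeed a critical point.
The Hessian of V is constant: H = [[8, -2], [-2, 12]].
det(H) = 8·12 − (-2)² = 92.
det(H) > 0 and tr(H) = 20 > 0, so H is positive definite and the point is a local minimum.

local minimum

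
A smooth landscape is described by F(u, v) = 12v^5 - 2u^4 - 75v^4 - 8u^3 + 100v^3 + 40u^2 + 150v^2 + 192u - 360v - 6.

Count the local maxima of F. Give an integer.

F separates as a function of u plus a function of v, so ∇F=0 decouples.
∂F/∂u = -8(u - 3)(u + 2)(u + 4) = 0 at u ∈ {-4, -2, 3}; ∂F/∂v = 60(v - 3)(v - 2)(v - 1)(v + 1) = 0 at v ∈ {-1, 1, 2, 3}.
The Hessian is diagonal: diag(F_uu, F_vv). Second derivatives: F_uu(-4)=-112, F_uu(-2)=80, F_uu(3)=-280; F_vv(-1)=-1440, F_vv(1)=240, F_vv(2)=-180, F_vv(3)=480.
Local maxima occur where both diagonal entries negative: (-4, -1), (-4, 2), (3, -1), (3, 2). Count: 4.

4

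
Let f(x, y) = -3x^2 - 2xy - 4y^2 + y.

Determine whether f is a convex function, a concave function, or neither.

f is quadratic, so its Hessian is the constant matrix H = [[-6, -2], [-2, -8]].
det(H) = 44, tr(H) = -14.
det(H) > 0 and tr(H) < 0, so H is negative definite everywhere: concave.

concave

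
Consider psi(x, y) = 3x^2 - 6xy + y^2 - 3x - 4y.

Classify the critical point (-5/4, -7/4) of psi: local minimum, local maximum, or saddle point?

saddle point

The Hessian of psi is constant: H = [[6, -6], [-6, 2]].
det(H) = 6·2 − (-6)² = -24.
Since det(H) < 0, H is indefinite and the critical point is a saddle point.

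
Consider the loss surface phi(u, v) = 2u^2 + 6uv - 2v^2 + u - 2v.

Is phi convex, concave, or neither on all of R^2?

phi is quadratic, so its Hessian is the constant matrix H = [[4, 6], [6, -4]].
det(H) = -52, tr(H) = 0.
det(H) < 0, so H is indefinite: neither convex nor concave.

neither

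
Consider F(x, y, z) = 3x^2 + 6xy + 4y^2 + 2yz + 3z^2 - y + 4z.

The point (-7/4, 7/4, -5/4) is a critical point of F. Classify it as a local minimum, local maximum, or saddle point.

The Hessian is constant: H = [[6, 6, 0], [6, 8, 2], [0, 2, 6]].
Leading principal minors: Δ₁ = 6, Δ₂ = 12, Δ₃ = 48.
All leading minors are positive, so H is positive definite: a local minimum.

local minimum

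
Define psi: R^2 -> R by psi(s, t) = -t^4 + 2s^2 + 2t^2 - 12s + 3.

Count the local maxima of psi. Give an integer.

psi separates as a function of s plus a function of t, so ∇psi=0 decouples.
∂psi/∂s = 4(s - 3) = 0 at s ∈ {3}; ∂psi/∂t = -4t(t - 1)(t + 1) = 0 at t ∈ {-1, 0, 1}.
The Hessian is diagonal: diag(psi_ss, psi_tt). Second derivatives: psi_ss(3)=4; psi_tt(-1)=-8, psi_tt(0)=4, psi_tt(1)=-8.
Local maxima occur where both diagonal entries negative: none. Count: 0.

0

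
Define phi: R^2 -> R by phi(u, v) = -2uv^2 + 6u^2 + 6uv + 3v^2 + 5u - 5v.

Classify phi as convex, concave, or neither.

The term -2uv^2 is cubic, so the Hessian is not constant.
∂²phi/∂v² = -4u + 6, which takes both signs as u varies (negative for sufficiently large u). A diagonal entry of the Hessian changing sign means the Hessian is neither positive- nor negative-semidefinite on all of R^2.

neither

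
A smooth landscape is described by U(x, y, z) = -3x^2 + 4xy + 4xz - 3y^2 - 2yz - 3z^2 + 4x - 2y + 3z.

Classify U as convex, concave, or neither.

concave

U is quadratic, so its Hessian is the constant matrix H = [[-6, 4, 4], [4, -6, -2], [4, -2, -6]].
Leading principal minors: -6, 20, -64.
Signs alternate −, +, − ⇒ H ≺ 0 ⇒ concave.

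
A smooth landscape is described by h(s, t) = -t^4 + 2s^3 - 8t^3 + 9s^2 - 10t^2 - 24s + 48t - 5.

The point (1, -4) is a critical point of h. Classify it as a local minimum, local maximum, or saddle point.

The mixed partial ∂²h/∂s∂t is 0, so the Hessian at any point is diag(h_ss, h_tt) = diag(6(2s + 3), -4(3t^2 + 12t + 5)).
At (1, -4): H = diag(30, -20).
The eigenvalues have opposite signs, so H is indefinite: a saddle point.

saddle point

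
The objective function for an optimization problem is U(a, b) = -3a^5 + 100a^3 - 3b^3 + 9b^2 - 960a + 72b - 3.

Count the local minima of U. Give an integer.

U separates as a function of a plus a function of b, so ∇U=0 decouples.
∂U/∂a = -15(a - 4)(a - 2)(a + 2)(a + 4) = 0 at a ∈ {-4, -2, 2, 4}; ∂U/∂b = -9(b - 4)(b + 2) = 0 at b ∈ {-2, 4}.
The Hessian is diagonal: diag(U_aa, U_bb). Second derivatives: U_aa(-4)=1440, U_aa(-2)=-720, U_aa(2)=720, U_aa(4)=-1440; U_bb(-2)=54, U_bb(4)=-54.
Local minima occur where both diagonal entries positive: (-4, -2), (2, -2). Count: 2.

2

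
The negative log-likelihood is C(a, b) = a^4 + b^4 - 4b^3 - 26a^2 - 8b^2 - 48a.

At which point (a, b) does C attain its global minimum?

C(a,b) separates as P(a) + Q(b), so its minimum is min P + min Q.
P'(a) = 4(a - 4)(a + 1)(a + 3) vanishes at a ∈ {-3, -1, 4}; Q'(b) = 4b(b - 4)(b + 1) vanishes at b ∈ {-1, 0, 4}.
Local minima of P (where P''>0): P(-3)=-9, P(4)=-352. Local minima of Q: Q(-1)=-3, Q(4)=-128.
So the global minimum of C is P(4) + Q(4) = -352 − 128 = -480, attained at (4, 4).

(4, 4)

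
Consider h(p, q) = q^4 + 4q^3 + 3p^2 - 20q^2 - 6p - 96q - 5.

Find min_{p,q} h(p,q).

h(p,q) separates as A(p) + B(q) − 5, so its minimum is min A + min B − 5.
A'(p) = 6p - 6 vanishes at p ∈ {1}; B'(q) = 4(q - 3)(q + 2)(q + 4) vanishes at q ∈ {-4, -2, 3}.
Local minima of A (where A''>0): A(1)=-3. Local minima of B: B(-4)=64, B(3)=-279.
So the global minimum of h is A(1) + B(3) − 5 = -3 − 279 − 5 = -287, attained at (1, 3).

-287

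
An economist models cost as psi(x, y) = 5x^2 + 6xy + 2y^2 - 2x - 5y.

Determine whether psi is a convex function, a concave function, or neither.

convex

psi is quadratic, so its Hessian is the constant matrix H = [[10, 6], [6, 4]].
det(H) = 4, tr(H) = 14.
det(H) > 0 and tr(H) > 0, so H is positive definite everywhere: convex.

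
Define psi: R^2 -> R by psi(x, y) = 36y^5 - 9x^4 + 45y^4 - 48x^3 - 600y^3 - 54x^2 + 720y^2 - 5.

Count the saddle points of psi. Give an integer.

psi separates as a function of x plus a function of y, so ∇psi=0 decouples.
∂psi/∂x = -36x(x + 1)(x + 3) = 0 at x ∈ {-3, -1, 0}; ∂psi/∂y = 180y(y - 2)(y - 1)(y + 4) = 0 at y ∈ {-4, 0, 1, 2}.
The Hessian is diagonal: diag(psi_xx, psi_yy). Second derivatives: psi_xx(-3)=-216, psi_xx(-1)=72, psi_xx(0)=-108; psi_yy(-4)=-21600, psi_yy(0)=1440, psi_yy(1)=-900, psi_yy(2)=2160.
Saddle points occur where the two diagonal entries have opposite signs: (-3, 0), (-3, 2), (-1, -4), (-1, 1), (0, 0), (0, 2). Count: 6.

6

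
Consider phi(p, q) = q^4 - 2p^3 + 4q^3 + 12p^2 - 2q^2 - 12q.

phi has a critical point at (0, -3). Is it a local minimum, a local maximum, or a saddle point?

local minimum

The mixed partial ∂²phi/∂p∂q is 0, so the Hessian at any point is diag(phi_pp, phi_qq) = diag(12(-p + 2), 4(3q^2 + 6q - 1)).
At (0, -3): H = diag(24, 32).
Both eigenvalues are positive, so H is positive definite: a local minimum.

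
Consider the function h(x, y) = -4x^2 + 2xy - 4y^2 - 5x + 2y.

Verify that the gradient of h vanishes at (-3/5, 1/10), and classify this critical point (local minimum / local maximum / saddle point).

∇h = (-8x + 2y - 5, 2x - 8y + 2); substituting (-3/5, 1/10) gives ∇h = (0, 0), so (-3/5, 1/10) is indeed a critical point.
The Hessian of h is constant: H = [[-8, 2], [2, -8]].
det(H) = (-8)·(-8) − 2² = 60.
det(H) > 0 and tr(H) = -16 < 0, so H is negative definite and the point is a local maximum.

local maximum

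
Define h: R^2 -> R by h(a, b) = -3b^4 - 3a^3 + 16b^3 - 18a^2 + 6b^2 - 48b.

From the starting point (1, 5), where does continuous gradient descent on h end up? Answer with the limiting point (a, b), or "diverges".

diverges

h is separable, so gradient descent decouples: a follows -∂h/∂a, b follows -∂h/∂b.
∂h/∂a = -9a(a + 4); at a=1 this is -45, so a increases.
∂h/∂b = -12(b - 4)(b - 1)(b + 1); at b=5 this is -288, so b increases.
The a-coordinate has no critical point in that direction and runs off to infinity.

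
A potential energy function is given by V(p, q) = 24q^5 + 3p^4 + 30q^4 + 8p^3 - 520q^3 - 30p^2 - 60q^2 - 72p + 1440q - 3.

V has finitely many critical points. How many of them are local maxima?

2

V separates as a function of p plus a function of q, so ∇V=0 decouples.
∂V/∂p = 12(p - 2)(p + 1)(p + 3) = 0 at p ∈ {-3, -1, 2}; ∂V/∂q = 120(q - 3)(q - 1)(q + 1)(q + 4) = 0 at q ∈ {-4, -1, 1, 3}.
The Hessian is diagonal: diag(V_pp, V_qq). Second derivatives: V_pp(-3)=120, V_pp(-1)=-72, V_pp(2)=180; V_qq(-4)=-12600, V_qq(-1)=2880, V_qq(1)=-2400, V_qq(3)=6720.
Local maxima occur where both diagonal entries negative: (-1, -4), (-1, 1). Count: 2.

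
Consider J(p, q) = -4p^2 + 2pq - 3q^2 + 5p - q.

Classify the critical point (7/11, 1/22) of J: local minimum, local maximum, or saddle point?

local maximum

The Hessian of J is constant: H = [[-8, 2], [2, -6]].
det(H) = (-8)·(-6) − 2² = 44.
det(H) > 0 and tr(H) = -14 < 0, so H is negative definite and the point is a local maximum.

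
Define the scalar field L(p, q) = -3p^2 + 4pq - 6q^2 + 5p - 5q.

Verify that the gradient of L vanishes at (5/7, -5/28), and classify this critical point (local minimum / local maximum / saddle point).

∇L = (-6p + 4q + 5, 4p - 12q - 5); substituting (5/7, -5/28) gives ∇L = (0, 0), so (5/7, -5/28) is indeed a critical point.
The Hessian of L is constant: H = [[-6, 4], [4, -12]].
det(H) = (-6)·(-12) − 4² = 56.
det(H) > 0 and tr(H) = -18 < 0, so H is negative definite and the point is a local maximum.

local maximum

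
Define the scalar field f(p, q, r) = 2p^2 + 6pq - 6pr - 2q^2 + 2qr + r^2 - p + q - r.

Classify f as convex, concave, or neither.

neither

f is quadratic, so its Hessian is the constant matrix H = [[4, 6, -6], [6, -4, 2], [-6, 2, 2]].
Leading principal minors: 4, -52, -120.
Neither pattern holds ⇒ H is indefinite ⇒ neither convex nor concave.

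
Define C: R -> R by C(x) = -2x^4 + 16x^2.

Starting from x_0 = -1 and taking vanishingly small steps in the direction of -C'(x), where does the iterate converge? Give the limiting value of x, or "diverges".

0

C'(x) = -8x(x - 2)(x + 2), so C'(-1) = -24.
Gradient descent moves in the -C' direction, i.e. x is increasing.
The nearest critical point in that direction is x = 0, where C'' = 32 > 0 (a local minimum). The iterate converges there.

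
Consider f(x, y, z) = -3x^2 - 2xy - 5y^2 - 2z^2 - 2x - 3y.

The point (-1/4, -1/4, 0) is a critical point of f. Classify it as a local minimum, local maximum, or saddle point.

The Hessian is constant: H = [[-6, -2, 0], [-2, -10, 0], [0, 0, -4]].
Leading principal minors: Δ₁ = -6, Δ₂ = 56, Δ₃ = -224.
The minors alternate sign starting negative (−, +, −), so H is negative definite: a local maximum.

local maximum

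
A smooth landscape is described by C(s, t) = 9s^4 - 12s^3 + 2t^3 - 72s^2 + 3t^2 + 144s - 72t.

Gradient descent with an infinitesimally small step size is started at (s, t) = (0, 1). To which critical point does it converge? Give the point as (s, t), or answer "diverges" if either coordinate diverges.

(-2, 3)

C is separable, so gradient descent decouples: s follows -∂C/∂s, t follows -∂C/∂t.
∂C/∂s = 36(s - 2)(s - 1)(s + 2); at s=0 this is 144, so s decreases.
∂C/∂t = 6(t - 3)(t + 4); at t=1 this is -60, so t increases.
s converges to its nearest critical value -2 (a local min of the s-part); t converges to 3. The iterate converges to (-2, 3).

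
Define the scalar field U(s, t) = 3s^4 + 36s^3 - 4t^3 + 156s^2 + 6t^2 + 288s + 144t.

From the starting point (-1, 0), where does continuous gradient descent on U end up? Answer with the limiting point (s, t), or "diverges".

(-2, -3)

U is separable, so gradient descent decouples: s follows -∂U/∂s, t follows -∂U/∂t.
∂U/∂s = 12(s + 2)(s + 3)(s + 4); at s=-1 this is 72, so s decreases.
∂U/∂t = -12(t - 4)(t + 3); at t=0 this is 144, so t decreases.
s converges to its nearest critical value -2 (a local min of the s-part); t converges to -3. The iterate converges to (-2, -3).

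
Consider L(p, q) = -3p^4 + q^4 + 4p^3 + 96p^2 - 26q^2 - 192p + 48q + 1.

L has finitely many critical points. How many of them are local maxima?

2

L separates as a function of p plus a function of q, so ∇L=0 decouples.
∂L/∂p = -12(p - 4)(p - 1)(p + 4) = 0 at p ∈ {-4, 1, 4}; ∂L/∂q = 4(q - 3)(q - 1)(q + 4) = 0 at q ∈ {-4, 1, 3}.
The Hessian is diagonal: diag(L_pp, L_qq). Second derivatives: L_pp(-4)=-480, L_pp(1)=180, L_pp(4)=-288; L_qq(-4)=140, L_qq(1)=-40, L_qq(3)=56.
Local maxima occur where both diagonal entries negative: (-4, 1), (4, 1). Count: 2.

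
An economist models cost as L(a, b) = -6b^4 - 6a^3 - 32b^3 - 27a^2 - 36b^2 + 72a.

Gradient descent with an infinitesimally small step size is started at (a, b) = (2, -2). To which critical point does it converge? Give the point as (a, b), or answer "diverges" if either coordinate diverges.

L is separable, so gradient descent decouples: a follows -∂L/∂a, b follows -∂L/∂b.
∂L/∂a = -18(a - 1)(a + 4); at a=2 this is -108, so a increases.
∂L/∂b = -24b(b + 1)(b + 3); at b=-2 this is -48, so b increases.
The a-coordinate has no critical point in that direction and runs off to infinity.

diverges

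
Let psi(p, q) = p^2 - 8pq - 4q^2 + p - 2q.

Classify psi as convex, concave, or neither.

neither

psi is quadratic, so its Hessian is the constant matrix H = [[2, -8], [-8, -8]].
det(H) = -80, tr(H) = -6.
det(H) < 0, so H is indefinite: neither convex nor concave.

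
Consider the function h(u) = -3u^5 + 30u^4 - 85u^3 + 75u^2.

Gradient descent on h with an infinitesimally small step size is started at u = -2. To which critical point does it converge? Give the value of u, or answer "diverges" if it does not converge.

h'(u) = -15u(u - 5)(u - 2)(u - 1), so h'(-2) = -2520.
Gradient descent moves in the -h' direction, i.e. u is increasing.
The nearest critical point in that direction is u = 0, where h'' = 150 > 0 (a local minimum). The iterate converges there.

0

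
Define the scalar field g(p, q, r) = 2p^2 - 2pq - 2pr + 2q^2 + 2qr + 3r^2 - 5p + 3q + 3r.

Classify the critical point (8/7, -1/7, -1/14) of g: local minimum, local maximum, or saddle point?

local minimum

The Hessian is constant: H = [[4, -2, -2], [-2, 4, 2], [-2, 2, 6]].
Leading principal minors: Δ₁ = 4, Δ₂ = 12, Δ₃ = 56.
All leading minors are positive, so H is positive definite: a local minimum.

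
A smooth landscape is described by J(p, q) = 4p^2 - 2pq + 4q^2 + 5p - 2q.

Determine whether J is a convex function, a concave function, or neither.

convex

J is quadratic, so its Hessian is the constant matrix H = [[8, -2], [-2, 8]].
det(H) = 60, tr(H) = 16.
det(H) > 0 and tr(H) > 0, so H is positive definite everywhere: convex.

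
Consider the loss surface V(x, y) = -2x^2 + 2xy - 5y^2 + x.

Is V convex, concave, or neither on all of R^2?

V is quadratic, so its Hessian is the constant matrix H = [[-4, 2], [2, -10]].
det(H) = 36, tr(H) = -14.
det(H) > 0 and tr(H) < 0, so H is negative definite everywhere: concave.

concave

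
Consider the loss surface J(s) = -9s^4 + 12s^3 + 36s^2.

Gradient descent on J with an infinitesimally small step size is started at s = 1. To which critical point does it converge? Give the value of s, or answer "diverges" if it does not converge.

J'(s) = -36s(s - 2)(s + 1), so J'(1) = 72.
Gradient descent moves in the -J' direction, i.e. s is decreasing.
The nearest critical point in that direction is s = 0, where J'' = 72 > 0 (a local minimum). The iterate converges there.

0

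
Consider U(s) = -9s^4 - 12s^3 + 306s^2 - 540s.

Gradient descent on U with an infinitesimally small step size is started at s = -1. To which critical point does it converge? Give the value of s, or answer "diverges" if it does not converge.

1

U'(s) = -36(s - 3)(s - 1)(s + 5), so U'(-1) = -1152.
Gradient descent moves in the -U' direction, i.e. s is increasing.
The nearest critical point in that direction is s = 1, where U'' = 432 > 0 (a local minimum). The iterate converges there.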